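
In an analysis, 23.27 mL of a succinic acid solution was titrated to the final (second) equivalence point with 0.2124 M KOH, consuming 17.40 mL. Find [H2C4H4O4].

n(KOH) = 0.2124 x 0.01740 = 0.003696 mol.
At the final (second) equivalence point, 2 mol OH^- react per mol H2C4H4O4, so n(H2C4H4O4) = 0.003696 / 2 = 0.001848 mol.
[H2C4H4O4] = 0.001848 / 0.02327 L = 0.0794 M.

0.0794 M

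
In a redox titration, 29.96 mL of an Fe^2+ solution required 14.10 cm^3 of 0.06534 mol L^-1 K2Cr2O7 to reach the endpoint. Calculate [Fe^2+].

n(K2Cr2O7) = 0.06534 x 0.01410 = 0.0009213 mol.
From the balanced equation, 1 mol K2Cr2O7 reacts with 6 mol Fe^2+, so n(Fe^2+) = 0.0009213 x 6/1 = 0.005528 mol.
[Fe^2+] = 0.005528 / 0.02996 L = 0.185 M.

0.185 M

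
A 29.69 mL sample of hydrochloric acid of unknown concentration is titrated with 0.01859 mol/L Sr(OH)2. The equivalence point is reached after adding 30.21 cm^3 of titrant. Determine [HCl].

n(Sr(OH)2) delivered = 0.01859 x 0.03021 = 0.0005616 mol.
The reaction is 2 HCl + 1 Sr(OH)2, so n(HCl) = 0.0005616 x 2/1 = 0.001123 mol.
[HCl] = 0.001123 mol / 0.02969 L = 0.0378 M.

0.0378 M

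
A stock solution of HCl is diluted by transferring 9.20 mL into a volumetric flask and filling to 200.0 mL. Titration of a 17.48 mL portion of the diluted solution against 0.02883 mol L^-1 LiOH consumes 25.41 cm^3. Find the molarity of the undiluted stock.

0.911 M

n(LiOH) = 0.02883 x 0.02541 = 0.0007326 mol.
n(HCl) in the aliquot = 0.0007326 mol.
[diluted HCl] = 0.0007326 / 0.01748 = 0.04191 M.
Dilution factor = 200.0/9.200 = 21.74, so [stock] = 0.04191 x 21.74 = 0.911 M.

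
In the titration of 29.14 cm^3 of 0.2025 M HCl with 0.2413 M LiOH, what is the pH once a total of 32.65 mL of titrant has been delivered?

n(acid) = 0.2025 x 0.02914 = 0.005901 mol; n(LiOH) added = 0.2413 x 0.03265 = 0.007878 mol.
Base is in excess by 0.007878 - 0.005901 = 0.001978 mol in a total volume of 0.06179 L.
[OH^-] = 0.001978/0.06179 = 0.03201 M, so pOH = 1.49 and pH = 14.00 - 1.49 = 12.51.

12.51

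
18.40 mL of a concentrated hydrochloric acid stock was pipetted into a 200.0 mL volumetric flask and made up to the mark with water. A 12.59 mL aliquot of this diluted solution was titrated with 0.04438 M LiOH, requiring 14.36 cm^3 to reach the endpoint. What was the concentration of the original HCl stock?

0.550 M

n(LiOH) = 0.04438 x 0.01436 = 0.0006373 mol.
n(HCl) in the aliquot = 0.0006373 mol.
[diluted HCl] = 0.0006373 / 0.01259 = 0.05062 M.
Dilution factor = 200.0/18.40 = 10.87, so [stock] = 0.05062 x 10.87 = 0.550 M.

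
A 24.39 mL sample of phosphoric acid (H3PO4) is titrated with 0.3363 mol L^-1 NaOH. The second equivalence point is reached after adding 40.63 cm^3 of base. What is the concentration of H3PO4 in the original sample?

n(NaOH) = 0.3363 x 0.04063 = 0.01366 mol.
At the second equivalence point, 2 mol OH^- react per mol H3PO4, so n(H3PO4) = 0.01366 / 2 = 0.006832 mol.
[H3PO4] = 0.006832 / 0.02439 L = 0.280 M.

0.280 M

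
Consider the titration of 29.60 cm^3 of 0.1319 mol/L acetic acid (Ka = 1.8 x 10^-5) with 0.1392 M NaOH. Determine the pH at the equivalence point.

n(CH3COOH) = 0.1319 x 0.02960 = 0.003904 mol; V(NaOH) at equivalence = 0.003904/0.1392 = 0.02805 L.
At equivalence all the acid is converted to CH3COO-; total volume = 0.02960 + 0.02805 = 0.05765 L, so [CH3COO-] = 0.003904/0.05765 = 0.06773 M.
Kb = Kw/Ka = 1.0e-14 / 1.8 x 10^-5 = 5.56e-10.
[OH^-] = sqrt(Kb x [CH3COO-]) = sqrt(5.56e-10 x 0.06773) = 6.13e-6 M.
pOH = 5.21, so pH = 14.00 - 5.21 = 8.79.

8.79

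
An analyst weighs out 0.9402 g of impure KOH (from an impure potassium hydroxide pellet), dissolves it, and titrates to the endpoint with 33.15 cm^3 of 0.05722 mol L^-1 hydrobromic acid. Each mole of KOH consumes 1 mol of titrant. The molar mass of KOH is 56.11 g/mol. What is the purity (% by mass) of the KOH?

n(HBr) = 0.05722 x 0.03315 = 0.001897 mol.
n(KOH) = 0.001897 / 1 = 0.001897 mol.
mass of KOH = 0.001897 x 56.11 = 0.1064 g.
% purity = 0.1064 / 0.9402 x 100 = 11.3%.

11.3%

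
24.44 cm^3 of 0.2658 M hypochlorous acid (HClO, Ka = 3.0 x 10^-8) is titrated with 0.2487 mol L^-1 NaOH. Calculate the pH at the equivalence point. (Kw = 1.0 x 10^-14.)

n(HClO) = 0.2658 x 0.02444 = 0.006496 mol; V(NaOH) at equivalence = 0.006496/0.2487 = 0.02612 L.
At equivalence all the acid is converted to ClO-; total volume = 0.02444 + 0.02612 = 0.05056 L, so [ClO-] = 0.006496/0.05056 = 0.1285 M.
Kb = Kw/Ka = 1.0e-14 / 3.0 x 10^-8 = 3.33e-7.
[OH^-] = sqrt(Kb x [ClO-]) = sqrt(3.33e-7 x 0.1285) = 0.000207 M.
pOH = 3.68, so pH = 14.00 - 3.68 = 10.32.

10.32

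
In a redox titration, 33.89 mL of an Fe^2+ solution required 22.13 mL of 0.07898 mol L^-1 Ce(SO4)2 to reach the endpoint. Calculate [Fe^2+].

0.0516 M

n(Ce(SO4)2) = 0.07898 x 0.02213 = 0.001748 mol.
From the balanced equation, 1 mol Ce(SO4)2 reacts with 1 mol Fe^2+, so n(Fe^2+) = 0.001748 x 1/1 = 0.001748 mol.
[Fe^2+] = 0.001748 / 0.03389 L = 0.0516 M.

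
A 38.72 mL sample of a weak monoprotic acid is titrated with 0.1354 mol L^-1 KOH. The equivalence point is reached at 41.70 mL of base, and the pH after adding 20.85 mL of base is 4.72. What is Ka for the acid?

1.9 x 10^-5

20.85 mL is half of the equivalence volume, so this is the half-equivalence point where [HA] = [A^-].
At half-equivalence pH = pKa, so pKa = 4.72.
Ka = 10^(-4.72) = 1.9 x 10^-5.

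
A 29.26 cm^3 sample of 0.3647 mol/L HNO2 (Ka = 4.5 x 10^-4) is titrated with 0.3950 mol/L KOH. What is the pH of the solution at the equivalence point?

n(HNO2) = 0.3647 x 0.02926 = 0.01067 mol; V(KOH) at equivalence = 0.01067/0.3950 = 0.02702 L.
At equivalence all the acid is converted to NO2-; total volume = 0.02926 + 0.02702 = 0.05628 L, so [NO2-] = 0.01067/0.05628 = 0.1896 M.
Kb = Kw/Ka = 1.0e-14 / 4.5 x 10^-4 = 2.22e-11.
[OH^-] = sqrt(Kb x [NO2-]) = sqrt(2.22e-11 x 0.1896) = 2.05e-6 M.
pOH = 5.69, so pH = 14.00 - 5.69 = 8.31.

8.31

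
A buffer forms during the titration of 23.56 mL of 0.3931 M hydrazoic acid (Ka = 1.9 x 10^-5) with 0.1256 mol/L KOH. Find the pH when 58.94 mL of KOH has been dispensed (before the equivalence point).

Initial n(HN3) = 0.3931 x 0.02356 = 0.009261 mol.
n(KOH) added = 0.1256 x 0.05894 = 0.007403 mol, converting that many moles of HN3 to N3-.
Remaining n(HN3) = 0.001859 mol; n(N3-) = 0.007403 mol.
By Henderson-Hasselbalch, pH = pKa + log([A^-]/[HA]) = 4.72 + log(0.007403/0.001859) = 4.72 + (+0.60) = 5.32.

5.32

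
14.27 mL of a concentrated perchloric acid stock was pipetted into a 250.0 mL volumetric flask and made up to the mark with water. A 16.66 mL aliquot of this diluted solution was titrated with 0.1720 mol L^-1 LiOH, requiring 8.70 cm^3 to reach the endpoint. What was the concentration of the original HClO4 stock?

1.57 M

n(LiOH) = 0.1720 x 0.008700 = 0.001496 mol.
n(HClO4) in the aliquot = 0.001496 mol.
[diluted HClO4] = 0.001496 / 0.01666 = 0.08982 M.
Dilution factor = 250.0/14.27 = 17.52, so [stock] = 0.08982 x 17.52 = 1.57 M.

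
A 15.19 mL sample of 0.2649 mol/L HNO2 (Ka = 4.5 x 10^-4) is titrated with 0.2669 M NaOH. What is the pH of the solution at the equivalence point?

n(HNO2) = 0.2649 x 0.01519 = 0.004024 mol; V(NaOH) at equivalence = 0.004024/0.2669 = 0.01508 L.
At equivalence all the acid is converted to NO2-; total volume = 0.01519 + 0.01508 = 0.03027 L, so [NO2-] = 0.004024/0.03027 = 0.1329 M.
Kb = Kw/Ka = 1.0e-14 / 4.5 x 10^-4 = 2.22e-11.
[OH^-] = sqrt(Kb x [NO2-]) = sqrt(2.22e-11 x 0.1329) = 1.72e-6 M.
pOH = 5.76, so pH = 14.00 - 5.76 = 8.24.

8.24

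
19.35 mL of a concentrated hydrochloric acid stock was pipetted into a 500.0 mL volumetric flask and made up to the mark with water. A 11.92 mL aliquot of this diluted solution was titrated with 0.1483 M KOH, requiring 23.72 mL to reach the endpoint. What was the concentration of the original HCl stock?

7.63 M

n(KOH) = 0.1483 x 0.02372 = 0.003518 mol.
n(HCl) in the aliquot = 0.003518 mol.
[diluted HCl] = 0.003518 / 0.01192 = 0.2951 M.
Dilution factor = 500.0/19.35 = 25.84, so [stock] = 0.2951 x 25.84 = 7.63 M.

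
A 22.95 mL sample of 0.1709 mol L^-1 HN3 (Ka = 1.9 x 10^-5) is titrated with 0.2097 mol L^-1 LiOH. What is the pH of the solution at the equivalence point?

n(HN3) = 0.1709 x 0.02295 = 0.003922 mol; V(LiOH) at equivalence = 0.003922/0.2097 = 0.01870 L.
At equivalence all the acid is converted to N3-; total volume = 0.02295 + 0.01870 = 0.04165 L, so [N3-] = 0.003922/0.04165 = 0.09416 M.
Kb = Kw/Ka = 1.0e-14 / 1.9 x 10^-5 = 5.26e-10.
[OH^-] = sqrt(Kb x [N3-]) = sqrt(5.26e-10 x 0.09416) = 7.04e-6 M.
pOH = 5.15, so pH = 14.00 - 5.15 = 8.85.

8.85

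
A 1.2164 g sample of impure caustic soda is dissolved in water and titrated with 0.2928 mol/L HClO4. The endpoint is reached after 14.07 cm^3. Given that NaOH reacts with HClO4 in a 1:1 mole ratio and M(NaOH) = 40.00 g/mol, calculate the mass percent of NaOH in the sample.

13.5%

n(HClO4) = 0.2928 x 0.01407 = 0.004120 mol.
n(NaOH) = 0.004120 / 1 = 0.004120 mol.
mass of NaOH = 0.004120 x 40.00 = 0.1648 g.
% purity = 0.1648 / 1.2164 x 100 = 13.5%.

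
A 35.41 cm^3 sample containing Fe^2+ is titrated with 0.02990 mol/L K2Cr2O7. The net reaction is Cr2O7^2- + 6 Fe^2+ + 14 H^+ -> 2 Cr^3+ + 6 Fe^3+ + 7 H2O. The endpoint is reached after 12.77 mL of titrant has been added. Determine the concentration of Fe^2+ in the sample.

n(K2Cr2O7) = 0.02990 x 0.01277 = 0.0003818 mol.
From the balanced equation, 1 mol K2Cr2O7 reacts with 6 mol Fe^2+, so n(Fe^2+) = 0.0003818 x 6/1 = 0.002291 mol.
[Fe^2+] = 0.002291 / 0.03541 L = 0.0647 M.

0.0647 M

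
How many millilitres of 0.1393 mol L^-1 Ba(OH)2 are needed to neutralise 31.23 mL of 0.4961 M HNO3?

n(HNO3) = 0.4961 mol/L x 0.03123 L = 0.01549 mol.
The neutralisation is 2 HNO3 : 1 Ba(OH)2, so n(Ba(OH)2) = 0.01549 x 1/2 = 0.007747 mol.
V(Ba(OH)2) = 0.007747 / 0.1393 = 0.05561 L = 55.6 mL.

55.6 mL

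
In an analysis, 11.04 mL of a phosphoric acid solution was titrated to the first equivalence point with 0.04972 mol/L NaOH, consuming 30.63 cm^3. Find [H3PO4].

0.138 M

n(NaOH) = 0.04972 x 0.03063 = 0.001523 mol.
At the first equivalence point, 1 mol OH^- react per mol H3PO4, so n(H3PO4) = 0.001523 / 1 = 0.001523 mol.
[H3PO4] = 0.001523 / 0.01104 L = 0.138 M.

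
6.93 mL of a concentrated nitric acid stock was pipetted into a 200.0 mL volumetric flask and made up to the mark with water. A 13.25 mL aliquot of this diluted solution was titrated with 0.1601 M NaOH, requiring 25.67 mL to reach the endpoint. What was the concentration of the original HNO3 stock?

8.95 M

n(NaOH) = 0.1601 x 0.02567 = 0.004110 mol.
n(HNO3) in the aliquot = 0.004110 mol.
[diluted HNO3] = 0.004110 / 0.01325 = 0.3102 M.
Dilution factor = 200.0/6.930 = 28.86, so [stock] = 0.3102 x 28.86 = 8.95 M.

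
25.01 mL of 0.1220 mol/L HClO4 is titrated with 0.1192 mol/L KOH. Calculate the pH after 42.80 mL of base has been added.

n(acid) = 0.1220 x 0.02501 = 0.003051 mol; n(KOH) added = 0.1192 x 0.04280 = 0.005102 mol.
Base is in excess by 0.005102 - 0.003051 = 0.002051 mol in a total volume of 0.06781 L.
[OH^-] = 0.002051/0.06781 = 0.03024 M, so pOH = 1.52 and pH = 14.00 - 1.52 = 12.48.

12.48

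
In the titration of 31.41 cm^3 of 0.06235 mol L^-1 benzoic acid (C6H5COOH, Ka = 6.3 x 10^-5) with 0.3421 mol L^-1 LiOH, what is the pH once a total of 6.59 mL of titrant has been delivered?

11.89

n(acid) = 0.06235 x 0.03141 = 0.001958 mol; n(LiOH) added = 0.3421 x 0.006590 = 0.002254 mol.
Base is in excess by 0.002254 - 0.001958 = 0.0002960 mol in a total volume of 0.03800 L.
[OH^-] = 0.0002960/0.03800 = 0.007790 M, so pOH = 2.11 and pH = 14.00 - 2.11 = 11.89.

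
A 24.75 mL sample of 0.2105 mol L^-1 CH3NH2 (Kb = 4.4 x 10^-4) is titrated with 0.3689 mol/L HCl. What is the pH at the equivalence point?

5.76

n(CH3NH2) = 0.2105 x 0.02475 = 0.005210 mol; V(HCl) at equivalence = 0.005210/0.3689 = 0.01412 L.
At equivalence the base is fully converted to CH3NH3+; total volume = 0.03887 L, so [CH3NH3+] = 0.005210/0.03887 = 0.1340 M.
Ka(CH3NH3+) = Kw/Kb = 1.0e-14 / 4.4 x 10^-4 = 2.27e-11.
[H^+] = sqrt(Ka x [CH3NH3+]) = sqrt(2.27e-11 x 0.1340) = 1.75e-6 M.
pH = -log(1.75e-6) = 5.76.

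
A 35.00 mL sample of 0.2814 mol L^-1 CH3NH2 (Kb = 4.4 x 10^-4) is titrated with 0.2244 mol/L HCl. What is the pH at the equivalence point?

5.77

n(CH3NH2) = 0.2814 x 0.03500 = 0.009849 mol; V(HCl) at equivalence = 0.009849/0.2244 = 0.04389 L.
At equivalence the base is fully converted to CH3NH3+; total volume = 0.07889 L, so [CH3NH3+] = 0.009849/0.07889 = 0.1248 M.
Ka(CH3NH3+) = Kw/Kb = 1.0e-14 / 4.4 x 10^-4 = 2.27e-11.
[H^+] = sqrt(Ka x [CH3NH3+]) = sqrt(2.27e-11 x 0.1248) = 1.68e-6 M.
pH = -log(1.68e-6) = 5.77.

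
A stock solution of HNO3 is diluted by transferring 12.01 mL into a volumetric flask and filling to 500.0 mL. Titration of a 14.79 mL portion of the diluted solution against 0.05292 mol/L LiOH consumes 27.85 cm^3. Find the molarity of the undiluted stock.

4.15 M

n(LiOH) = 0.05292 x 0.02785 = 0.001474 mol.
n(HNO3) in the aliquot = 0.001474 mol.
[diluted HNO3] = 0.001474 / 0.01479 = 0.09965 M.
Dilution factor = 500.0/12.01 = 41.63, so [stock] = 0.09965 x 41.63 = 4.15 M.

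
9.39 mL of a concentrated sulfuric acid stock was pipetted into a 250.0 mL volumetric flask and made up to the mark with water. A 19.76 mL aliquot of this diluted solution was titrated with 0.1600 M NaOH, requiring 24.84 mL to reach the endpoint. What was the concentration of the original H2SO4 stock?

2.68 M

n(NaOH) = 0.1600 x 0.02484 = 0.003974 mol.
n(H2SO4) in the aliquot = 0.003974 x 1/2 = 0.001987 mol.
[diluted H2SO4] = 0.001987 / 0.01976 = 0.1006 M.
Dilution factor = 250.0/9.390 = 26.62, so [stock] = 0.1006 x 26.62 = 2.68 M.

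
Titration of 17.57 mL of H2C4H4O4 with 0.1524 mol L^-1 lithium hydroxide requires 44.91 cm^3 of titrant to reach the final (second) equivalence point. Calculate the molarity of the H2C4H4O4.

0.195 M

n(LiOH) = 0.1524 x 0.04491 = 0.006844 mol.
At the final (second) equivalence point, 2 mol OH^- react per mol H2C4H4O4, so n(H2C4H4O4) = 0.006844 / 2 = 0.003422 mol.
[H2C4H4O4] = 0.003422 / 0.01757 L = 0.195 M.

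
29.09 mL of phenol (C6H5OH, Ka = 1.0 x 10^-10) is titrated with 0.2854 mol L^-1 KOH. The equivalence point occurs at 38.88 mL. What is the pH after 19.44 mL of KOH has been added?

19.44 mL is exactly half the equivalence volume (38.88/2), i.e. the half-equivalence point.
There, n(HA) = n(A^-), so pH = pKa = -log(1.0 x 10^-10) = 10.00.

10.00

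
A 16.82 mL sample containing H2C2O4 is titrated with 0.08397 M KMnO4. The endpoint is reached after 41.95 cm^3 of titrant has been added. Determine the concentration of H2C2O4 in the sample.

n(KMnO4) = 0.08397 x 0.04195 = 0.003523 mol.
From the balanced equation, 2 mol KMnO4 reacts with 5 mol H2C2O4, so n(H2C2O4) = 0.003523 x 5/2 = 0.008806 mol.
[H2C2O4] = 0.008806 / 0.01682 L = 0.524 M.

0.524 M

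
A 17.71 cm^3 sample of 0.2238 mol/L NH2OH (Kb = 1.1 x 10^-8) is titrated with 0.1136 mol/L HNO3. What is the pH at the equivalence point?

n(NH2OH) = 0.2238 x 0.01771 = 0.003963 mol; V(HNO3) at equivalence = 0.003963/0.1136 = 0.03489 L.
At equivalence the base is fully converted to NH3OH+; total volume = 0.05260 L, so [NH3OH+] = 0.003963/0.05260 = 0.07535 M.
Ka(NH3OH+) = Kw/Kb = 1.0e-14 / 1.1 x 10^-8 = 9.09e-7.
[H^+] = sqrt(Ka x [NH3OH+]) = sqrt(9.09e-7 x 0.07535) = 0.000262 M.
pH = -log(0.000262) = 3.58.

3.58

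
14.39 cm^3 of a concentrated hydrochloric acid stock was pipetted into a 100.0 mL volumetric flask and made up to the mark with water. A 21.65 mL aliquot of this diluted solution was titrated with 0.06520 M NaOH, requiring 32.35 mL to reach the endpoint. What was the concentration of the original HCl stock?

n(NaOH) = 0.06520 x 0.03235 = 0.002109 mol.
n(HCl) in the aliquot = 0.002109 mol.
[diluted HCl] = 0.002109 / 0.02165 = 0.09742 M.
Dilution factor = 100.0/14.39 = 6.949, so [stock] = 0.09742 x 6.949 = 0.677 M.

0.677 M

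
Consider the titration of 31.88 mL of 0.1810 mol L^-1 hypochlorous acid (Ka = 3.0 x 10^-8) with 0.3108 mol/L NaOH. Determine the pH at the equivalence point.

10.29

n(HClO) = 0.1810 x 0.03188 = 0.005770 mol; V(NaOH) at equivalence = 0.005770/0.3108 = 0.01857 L.
At equivalence all the acid is converted to ClO-; total volume = 0.03188 + 0.01857 = 0.05045 L, so [ClO-] = 0.005770/0.05045 = 0.1144 M.
Kb = Kw/Ka = 1.0e-14 / 3.0 x 10^-8 = 3.33e-7.
[OH^-] = sqrt(Kb x [ClO-]) = sqrt(3.33e-7 x 0.1144) = 0.000195 M.
pOH = 3.71, so pH = 14.00 - 3.71 = 10.29.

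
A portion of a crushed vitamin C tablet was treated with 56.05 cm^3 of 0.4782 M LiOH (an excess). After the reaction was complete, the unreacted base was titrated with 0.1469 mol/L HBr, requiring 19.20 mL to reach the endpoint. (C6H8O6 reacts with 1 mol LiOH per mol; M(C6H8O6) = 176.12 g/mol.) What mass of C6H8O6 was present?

Total n(LiOH) added = 0.4782 x 0.05605 = 0.02680 mol.
n(HBr) used = 0.1469 x 0.01920 = 0.002820 mol, which equals the excess n(LiOH).
So n(LiOH) consumed by the sample = 0.02680 - 0.002820 = 0.02398 mol.
n(C6H8O6) = 0.02398 / 1 = 0.02398 mol.
mass = 0.02398 mol x 176.12 g/mol = 4.22 g.

4.22 g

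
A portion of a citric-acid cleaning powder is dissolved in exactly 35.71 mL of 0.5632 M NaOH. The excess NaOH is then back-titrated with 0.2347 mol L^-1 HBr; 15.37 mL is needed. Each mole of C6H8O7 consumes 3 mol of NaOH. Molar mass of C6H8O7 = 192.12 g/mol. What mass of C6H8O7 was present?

Total n(NaOH) added = 0.5632 x 0.03571 = 0.02011 mol.
n(HBr) used = 0.2347 x 0.01537 = 0.003607 mol, which equals the excess n(NaOH).
So n(NaOH) consumed by the sample = 0.02011 - 0.003607 = 0.01650 mol.
n(C6H8O7) = 0.01650 / 3 = 0.005502 mol.
mass = 0.005502 mol x 192.12 g/mol = 1.06 g.

1.06 g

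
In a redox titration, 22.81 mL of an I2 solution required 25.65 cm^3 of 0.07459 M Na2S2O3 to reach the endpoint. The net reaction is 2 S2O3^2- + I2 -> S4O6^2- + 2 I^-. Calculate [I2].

0.0419 M

n(Na2S2O3) = 0.07459 x 0.02565 = 0.001913 mol.
From the balanced equation, 2 mol Na2S2O3 reacts with 1 mol I2, so n(I2) = 0.001913 x 1/2 = 0.0009566 mol.
[I2] = 0.0009566 / 0.02281 L = 0.0419 M.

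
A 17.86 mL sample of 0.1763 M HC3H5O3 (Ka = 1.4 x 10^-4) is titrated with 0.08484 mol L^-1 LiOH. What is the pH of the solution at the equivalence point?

n(HC3H5O3) = 0.1763 x 0.01786 = 0.003149 mol; V(LiOH) at equivalence = 0.003149/0.08484 = 0.03711 L.
At equivalence all the acid is converted to C3H5O3-; total volume = 0.01786 + 0.03711 = 0.05497 L, so [C3H5O3-] = 0.003149/0.05497 = 0.05728 M.
Kb = Kw/Ka = 1.0e-14 / 1.4 x 10^-4 = 7.14e-11.
[OH^-] = sqrt(Kb x [C3H5O3-]) = sqrt(7.14e-11 x 0.05728) = 2.02e-6 M.
pOH = 5.69, so pH = 14.00 - 5.69 = 8.31.

8.31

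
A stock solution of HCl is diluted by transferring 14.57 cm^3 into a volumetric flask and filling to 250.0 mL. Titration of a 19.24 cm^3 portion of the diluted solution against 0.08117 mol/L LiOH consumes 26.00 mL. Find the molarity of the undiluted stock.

n(LiOH) = 0.08117 x 0.02600 = 0.002110 mol.
n(HCl) in the aliquot = 0.002110 mol.
[diluted HCl] = 0.002110 / 0.01924 = 0.1097 M.
Dilution factor = 250.0/14.57 = 17.16, so [stock] = 0.1097 x 17.16 = 1.88 M.

1.88 M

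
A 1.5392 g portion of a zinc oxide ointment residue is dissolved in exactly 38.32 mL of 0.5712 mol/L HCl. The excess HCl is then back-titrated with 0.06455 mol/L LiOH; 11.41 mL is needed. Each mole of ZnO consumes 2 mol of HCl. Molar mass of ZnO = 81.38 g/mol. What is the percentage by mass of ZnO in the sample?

Total n(HCl) added = 0.5712 x 0.03832 = 0.02189 mol.
n(LiOH) used = 0.06455 x 0.01141 = 0.0007365 mol, which equals the excess n(HCl).
So n(HCl) consumed by the sample = 0.02189 - 0.0007365 = 0.02115 mol.
n(ZnO) = 0.02115 / 2 = 0.01058 mol.
mass ZnO = 0.01058 x 81.38 = 0.8607 g, so %ZnO = 0.8607/1.5392 x 100 = 55.9%.

55.9%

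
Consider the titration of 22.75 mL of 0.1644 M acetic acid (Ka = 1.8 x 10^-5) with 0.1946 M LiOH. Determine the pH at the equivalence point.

8.85

n(CH3COOH) = 0.1644 x 0.02275 = 0.003740 mol; V(LiOH) at equivalence = 0.003740/0.1946 = 0.01922 L.
At equivalence all the acid is converted to CH3COO-; total volume = 0.02275 + 0.01922 = 0.04197 L, so [CH3COO-] = 0.003740/0.04197 = 0.08911 M.
Kb = Kw/Ka = 1.0e-14 / 1.8 x 10^-5 = 5.56e-10.
[OH^-] = sqrt(Kb x [CH3COO-]) = sqrt(5.56e-10 x 0.08911) = 7.04e-6 M.
pOH = 5.15, so pH = 14.00 - 5.15 = 8.85.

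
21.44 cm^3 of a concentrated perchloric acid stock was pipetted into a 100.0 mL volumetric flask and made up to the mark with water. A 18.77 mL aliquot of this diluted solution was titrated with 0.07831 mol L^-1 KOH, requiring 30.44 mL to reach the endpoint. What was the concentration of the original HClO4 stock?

0.592 M

n(KOH) = 0.07831 x 0.03044 = 0.002384 mol.
n(HClO4) in the aliquot = 0.002384 mol.
[diluted HClO4] = 0.002384 / 0.01877 = 0.1270 M.
Dilution factor = 100.0/21.44 = 4.664, so [stock] = 0.1270 x 4.664 = 0.592 M.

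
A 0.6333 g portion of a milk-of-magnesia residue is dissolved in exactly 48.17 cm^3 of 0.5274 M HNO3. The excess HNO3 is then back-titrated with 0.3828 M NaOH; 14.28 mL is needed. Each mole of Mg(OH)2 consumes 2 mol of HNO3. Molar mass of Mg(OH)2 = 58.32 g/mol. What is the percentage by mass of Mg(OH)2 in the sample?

Total n(HNO3) added = 0.5274 x 0.04817 = 0.02540 mol.
n(NaOH) used = 0.3828 x 0.01428 = 0.005466 mol, which equals the excess n(HNO3).
So n(HNO3) consumed by the sample = 0.02540 - 0.005466 = 0.01994 mol.
n(Mg(OH)2) = 0.01994 / 2 = 0.009969 mol.
mass Mg(OH)2 = 0.009969 x 58.32 = 0.5814 g, so %Mg(OH)2 = 0.5814/0.6333 x 100 = 91.8%.

91.8%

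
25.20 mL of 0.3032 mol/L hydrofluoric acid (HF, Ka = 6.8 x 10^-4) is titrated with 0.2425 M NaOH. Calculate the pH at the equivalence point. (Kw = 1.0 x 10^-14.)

n(HF) = 0.3032 x 0.02520 = 0.007641 mol; V(NaOH) at equivalence = 0.007641/0.2425 = 0.03151 L.
At equivalence all the acid is converted to F-; total volume = 0.02520 + 0.03151 = 0.05671 L, so [F-] = 0.007641/0.05671 = 0.1347 M.
Kb = Kw/Ka = 1.0e-14 / 6.8 x 10^-4 = 1.47e-11.
[OH^-] = sqrt(Kb x [F-]) = sqrt(1.47e-11 x 0.1347) = 1.41e-6 M.
pOH = 5.85, so pH = 14.00 - 5.85 = 8.15.

8.15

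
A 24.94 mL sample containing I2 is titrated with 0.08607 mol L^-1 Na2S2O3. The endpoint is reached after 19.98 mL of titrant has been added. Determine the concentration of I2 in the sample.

n(Na2S2O3) = 0.08607 x 0.01998 = 0.001720 mol.
From the balanced equation, 2 mol Na2S2O3 reacts with 1 mol I2, so n(I2) = 0.001720 x 1/2 = 0.0008598 mol.
[I2] = 0.0008598 / 0.02494 L = 0.0345 M.

0.0345 M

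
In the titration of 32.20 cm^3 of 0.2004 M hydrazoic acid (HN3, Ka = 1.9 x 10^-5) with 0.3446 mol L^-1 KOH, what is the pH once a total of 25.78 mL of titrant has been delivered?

12.62

n(acid) = 0.2004 x 0.03220 = 0.006453 mol; n(KOH) added = 0.3446 x 0.02578 = 0.008884 mol.
Base is in excess by 0.008884 - 0.006453 = 0.002431 mol in a total volume of 0.05798 L.
[OH^-] = 0.002431/0.05798 = 0.04193 M, so pOH = 1.38 and pH = 14.00 - 1.38 = 12.62.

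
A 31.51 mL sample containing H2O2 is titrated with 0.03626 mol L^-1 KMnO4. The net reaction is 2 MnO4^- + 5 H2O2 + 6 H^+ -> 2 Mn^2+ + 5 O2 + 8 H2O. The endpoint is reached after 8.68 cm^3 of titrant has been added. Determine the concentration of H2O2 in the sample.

0.0250 M

n(KMnO4) = 0.03626 x 0.008680 = 0.0003147 mol.
From the balanced equation, 2 mol KMnO4 reacts with 5 mol H2O2, so n(H2O2) = 0.0003147 x 5/2 = 0.0007868 mol.
[H2O2] = 0.0007868 / 0.03151 L = 0.0250 M.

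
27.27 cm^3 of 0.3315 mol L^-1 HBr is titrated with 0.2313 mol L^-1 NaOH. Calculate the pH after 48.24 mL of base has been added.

n(acid) = 0.3315 x 0.02727 = 0.009040 mol; n(NaOH) added = 0.2313 x 0.04824 = 0.01116 mol.
Base is in excess by 0.01116 - 0.009040 = 0.002118 mol in a total volume of 0.07551 L.
[OH^-] = 0.002118/0.07551 = 0.02805 M, so pOH = 1.55 and pH = 14.00 - 1.55 = 12.45.

12.45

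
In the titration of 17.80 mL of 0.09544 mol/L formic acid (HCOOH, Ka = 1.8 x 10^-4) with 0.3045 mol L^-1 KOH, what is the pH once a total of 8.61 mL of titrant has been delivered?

n(acid) = 0.09544 x 0.01780 = 0.001699 mol; n(KOH) added = 0.3045 x 0.008610 = 0.002622 mol.
Base is in excess by 0.002622 - 0.001699 = 0.0009229 mol in a total volume of 0.02641 L.
[OH^-] = 0.0009229/0.02641 = 0.03495 M, so pOH = 1.46 and pH = 14.00 - 1.46 = 12.54.

12.54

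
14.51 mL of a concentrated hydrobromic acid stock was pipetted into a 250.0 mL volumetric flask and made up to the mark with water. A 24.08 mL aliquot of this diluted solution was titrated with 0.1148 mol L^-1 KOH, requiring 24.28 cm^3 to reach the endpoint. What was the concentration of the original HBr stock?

n(KOH) = 0.1148 x 0.02428 = 0.002787 mol.
n(HBr) in the aliquot = 0.002787 mol.
[diluted HBr] = 0.002787 / 0.02408 = 0.1158 M.
Dilution factor = 250.0/14.51 = 17.23, so [stock] = 0.1158 x 17.23 = 1.99 M.

1.99 M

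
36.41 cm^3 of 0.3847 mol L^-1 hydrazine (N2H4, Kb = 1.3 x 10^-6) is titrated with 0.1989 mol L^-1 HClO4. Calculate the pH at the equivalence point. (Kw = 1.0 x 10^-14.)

4.50

n(N2H4) = 0.3847 x 0.03641 = 0.01401 mol; V(HClO4) at equivalence = 0.01401/0.1989 = 0.07042 L.
At equivalence the base is fully converted to N2H5+; total volume = 0.1068 L, so [N2H5+] = 0.01401/0.1068 = 0.1311 M.
Ka(N2H5+) = Kw/Kb = 1.0e-14 / 1.3 x 10^-6 = 7.69e-9.
[H^+] = sqrt(Ka x [N2H5+]) = sqrt(7.69e-9 x 0.1311) = 3.18e-5 M.
pH = -log(3.18e-5) = 4.50.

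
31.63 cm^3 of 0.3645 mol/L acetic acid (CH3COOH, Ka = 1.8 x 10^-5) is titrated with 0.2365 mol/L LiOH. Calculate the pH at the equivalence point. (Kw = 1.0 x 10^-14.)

8.95

n(CH3COOH) = 0.3645 x 0.03163 = 0.01153 mol; V(LiOH) at equivalence = 0.01153/0.2365 = 0.04875 L.
At equivalence all the acid is converted to CH3COO-; total volume = 0.03163 + 0.04875 = 0.08038 L, so [CH3COO-] = 0.01153/0.08038 = 0.1434 M.
Kb = Kw/Ka = 1.0e-14 / 1.8 x 10^-5 = 5.56e-10.
[OH^-] = sqrt(Kb x [CH3COO-]) = sqrt(5.56e-10 x 0.1434) = 8.93e-6 M.
pOH = 5.05, so pH = 14.00 - 5.05 = 8.95.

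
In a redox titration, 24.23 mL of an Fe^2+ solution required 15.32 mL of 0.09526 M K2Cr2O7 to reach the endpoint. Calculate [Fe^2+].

n(K2Cr2O7) = 0.09526 x 0.01532 = 0.001459 mol.
From the balanced equation, 1 mol K2Cr2O7 reacts with 6 mol Fe^2+, so n(Fe^2+) = 0.001459 x 6/1 = 0.008756 mol.
[Fe^2+] = 0.008756 / 0.02423 L = 0.361 M.

0.361 M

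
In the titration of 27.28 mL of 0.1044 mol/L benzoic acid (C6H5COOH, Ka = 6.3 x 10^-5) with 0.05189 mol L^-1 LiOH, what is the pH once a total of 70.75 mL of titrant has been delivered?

n(acid) = 0.1044 x 0.02728 = 0.002848 mol; n(LiOH) added = 0.05189 x 0.07075 = 0.003671 mol.
Base is in excess by 0.003671 - 0.002848 = 0.0008232 mol in a total volume of 0.09803 L.
[OH^-] = 0.0008232/0.09803 = 0.008397 M, so pOH = 2.08 and pH = 14.00 - 2.08 = 11.92.

11.92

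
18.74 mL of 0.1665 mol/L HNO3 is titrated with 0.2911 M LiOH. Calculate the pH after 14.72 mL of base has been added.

12.54

n(acid) = 0.1665 x 0.01874 = 0.003120 mol; n(LiOH) added = 0.2911 x 0.01472 = 0.004285 mol.
Base is in excess by 0.004285 - 0.003120 = 0.001165 mol in a total volume of 0.03346 L.
[OH^-] = 0.001165/0.03346 = 0.03481 M, so pOH = 1.46 and pH = 14.00 - 1.46 = 12.54.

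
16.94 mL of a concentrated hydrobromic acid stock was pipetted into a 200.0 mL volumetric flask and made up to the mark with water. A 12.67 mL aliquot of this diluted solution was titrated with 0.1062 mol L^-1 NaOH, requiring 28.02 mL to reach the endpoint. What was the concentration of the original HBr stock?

2.77 M

n(NaOH) = 0.1062 x 0.02802 = 0.002976 mol.
n(HBr) in the aliquot = 0.002976 mol.
[diluted HBr] = 0.002976 / 0.01267 = 0.2349 M.
Dilution factor = 200.0/16.94 = 11.81, so [stock] = 0.2349 x 11.81 = 2.77 M.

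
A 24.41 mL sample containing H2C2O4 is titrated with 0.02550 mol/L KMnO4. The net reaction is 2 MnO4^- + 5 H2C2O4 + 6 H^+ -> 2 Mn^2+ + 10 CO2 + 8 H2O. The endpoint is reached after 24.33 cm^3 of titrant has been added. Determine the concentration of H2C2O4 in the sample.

0.0635 M

n(KMnO4) = 0.02550 x 0.02433 = 0.0006204 mol.
From the balanced equation, 2 mol KMnO4 reacts with 5 mol H2C2O4, so n(H2C2O4) = 0.0006204 x 5/2 = 0.001551 mol.
[H2C2O4] = 0.001551 / 0.02441 L = 0.0635 M.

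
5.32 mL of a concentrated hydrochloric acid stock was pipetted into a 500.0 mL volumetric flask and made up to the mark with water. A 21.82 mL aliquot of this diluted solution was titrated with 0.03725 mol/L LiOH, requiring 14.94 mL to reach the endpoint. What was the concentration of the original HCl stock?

2.40 M

n(LiOH) = 0.03725 x 0.01494 = 0.0005565 mol.
n(HCl) in the aliquot = 0.0005565 mol.
[diluted HCl] = 0.0005565 / 0.02182 = 0.02550 M.
Dilution factor = 500.0/5.320 = 93.98, so [stock] = 0.02550 x 93.98 = 2.40 M.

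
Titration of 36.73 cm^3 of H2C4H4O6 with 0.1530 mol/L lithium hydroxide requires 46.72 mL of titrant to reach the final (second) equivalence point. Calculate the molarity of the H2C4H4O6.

0.0973 M

n(LiOH) = 0.1530 x 0.04672 = 0.007148 mol.
At the final (second) equivalence point, 2 mol OH^- react per mol H2C4H4O6, so n(H2C4H4O6) = 0.007148 / 2 = 0.003574 mol.
[H2C4H4O6] = 0.003574 / 0.03673 L = 0.0973 M.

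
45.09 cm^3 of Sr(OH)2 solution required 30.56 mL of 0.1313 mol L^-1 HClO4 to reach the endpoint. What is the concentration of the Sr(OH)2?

n(HClO4) delivered = 0.1313 x 0.03056 = 0.004013 mol.
The reaction is 1 Sr(OH)2 + 2 HClO4, so n(Sr(OH)2) = 0.004013 x 1/2 = 0.002006 mol.
[Sr(OH)2] = 0.002006 mol / 0.04509 L = 0.0445 M.

0.0445 M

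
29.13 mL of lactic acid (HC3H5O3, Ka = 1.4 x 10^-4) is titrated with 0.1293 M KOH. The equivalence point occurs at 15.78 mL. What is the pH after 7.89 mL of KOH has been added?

7.89 mL is exactly half the equivalence volume (15.78/2), i.e. the half-equivalence point.
There, n(HA) = n(A^-), so pH = pKa = -log(1.4 x 10^-4) = 3.85.

3.85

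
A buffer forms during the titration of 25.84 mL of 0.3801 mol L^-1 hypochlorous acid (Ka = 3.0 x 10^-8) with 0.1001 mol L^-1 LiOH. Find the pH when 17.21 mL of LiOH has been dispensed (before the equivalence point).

6.85

Initial n(HClO) = 0.3801 x 0.02584 = 0.009822 mol.
n(LiOH) added = 0.1001 x 0.01721 = 0.001723 mol, converting that many moles of HClO to ClO-.
Remaining n(HClO) = 0.008099 mol; n(ClO-) = 0.001723 mol.
By Henderson-Hasselbalch, pH = pKa + log([A^-]/[HA]) = 7.52 + log(0.001723/0.008099) = 7.52 + (-0.67) = 6.85.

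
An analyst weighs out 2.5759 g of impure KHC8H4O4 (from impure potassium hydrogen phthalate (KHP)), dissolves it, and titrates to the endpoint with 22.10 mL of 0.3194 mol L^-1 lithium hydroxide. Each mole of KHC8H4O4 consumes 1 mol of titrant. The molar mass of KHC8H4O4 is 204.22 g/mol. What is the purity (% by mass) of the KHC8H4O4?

n(LiOH) = 0.3194 x 0.02210 = 0.007059 mol.
n(KHC8H4O4) = 0.007059 / 1 = 0.007059 mol.
mass of KHC8H4O4 = 0.007059 x 204.22 = 1.442 g.
% purity = 1.442 / 2.5759 x 100 = 56.0%.

56.0%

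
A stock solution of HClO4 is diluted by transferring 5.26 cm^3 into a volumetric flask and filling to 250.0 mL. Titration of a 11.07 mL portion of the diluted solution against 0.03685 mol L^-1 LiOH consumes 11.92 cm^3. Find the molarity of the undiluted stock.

n(LiOH) = 0.03685 x 0.01192 = 0.0004393 mol.
n(HClO4) in the aliquot = 0.0004393 mol.
[diluted HClO4] = 0.0004393 / 0.01107 = 0.03968 M.
Dilution factor = 250.0/5.260 = 47.53, so [stock] = 0.03968 x 47.53 = 1.89 M.

1.89 M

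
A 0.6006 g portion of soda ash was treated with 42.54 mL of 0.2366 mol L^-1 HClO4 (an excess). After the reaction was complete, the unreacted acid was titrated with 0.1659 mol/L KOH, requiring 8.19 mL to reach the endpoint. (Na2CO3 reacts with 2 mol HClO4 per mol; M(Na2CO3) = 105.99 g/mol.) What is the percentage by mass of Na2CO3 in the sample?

Total n(HClO4) added = 0.2366 x 0.04254 = 0.01006 mol.
n(KOH) used = 0.1659 x 0.008190 = 0.001359 mol, which equals the excess n(HClO4).
So n(HClO4) consumed by the sample = 0.01006 - 0.001359 = 0.008706 mol.
n(Na2CO3) = 0.008706 / 2 = 0.004353 mol.
mass Na2CO3 = 0.004353 x 105.99 = 0.4614 g, so %Na2CO3 = 0.4614/0.6006 x 100 = 76.8%.

76.8%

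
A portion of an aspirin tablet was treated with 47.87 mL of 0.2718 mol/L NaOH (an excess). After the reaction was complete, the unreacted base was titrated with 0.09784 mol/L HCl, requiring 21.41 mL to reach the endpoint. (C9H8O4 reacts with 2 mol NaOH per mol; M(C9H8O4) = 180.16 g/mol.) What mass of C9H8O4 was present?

0.983 g

Total n(NaOH) added = 0.2718 x 0.04787 = 0.01301 mol.
n(HCl) used = 0.09784 x 0.02141 = 0.002095 mol, which equals the excess n(NaOH).
So n(NaOH) consumed by the sample = 0.01301 - 0.002095 = 0.01092 mol.
n(C9H8O4) = 0.01092 / 2 = 0.005458 mol.
mass = 0.005458 mol x 180.16 g/mol = 0.983 g.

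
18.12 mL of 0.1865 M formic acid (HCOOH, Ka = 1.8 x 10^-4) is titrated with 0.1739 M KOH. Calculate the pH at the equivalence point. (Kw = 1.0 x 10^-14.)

8.35

n(HCOOH) = 0.1865 x 0.01812 = 0.003379 mol; V(KOH) at equivalence = 0.003379/0.1739 = 0.01943 L.
At equivalence all the acid is converted to HCOO-; total volume = 0.01812 + 0.01943 = 0.03755 L, so [HCOO-] = 0.003379/0.03755 = 0.08999 M.
Kb = Kw/Ka = 1.0e-14 / 1.8 x 10^-4 = 5.56e-11.
[OH^-] = sqrt(Kb x [HCOO-]) = sqrt(5.56e-11 x 0.08999) = 2.24e-6 M.
pOH = 5.65, so pH = 14.00 - 5.65 = 8.35.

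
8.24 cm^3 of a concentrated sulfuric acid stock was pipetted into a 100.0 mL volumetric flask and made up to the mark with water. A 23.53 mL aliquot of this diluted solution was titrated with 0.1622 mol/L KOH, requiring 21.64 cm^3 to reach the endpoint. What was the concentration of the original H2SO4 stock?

n(KOH) = 0.1622 x 0.02164 = 0.003510 mol.
n(H2SO4) in the aliquot = 0.003510 x 1/2 = 0.001755 mol.
[diluted H2SO4] = 0.001755 / 0.02353 = 0.07459 M.
Dilution factor = 100.0/8.240 = 12.14, so [stock] = 0.07459 x 12.14 = 0.905 M.

0.905 M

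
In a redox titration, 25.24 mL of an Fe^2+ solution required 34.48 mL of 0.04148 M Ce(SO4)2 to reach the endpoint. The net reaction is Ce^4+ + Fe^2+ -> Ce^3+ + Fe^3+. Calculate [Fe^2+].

n(Ce(SO4)2) = 0.04148 x 0.03448 = 0.001430 mol.
From the balanced equation, 1 mol Ce(SO4)2 reacts with 1 mol Fe^2+, so n(Fe^2+) = 0.001430 x 1/1 = 0.001430 mol.
[Fe^2+] = 0.001430 / 0.02524 L = 0.0567 M.

0.0567 M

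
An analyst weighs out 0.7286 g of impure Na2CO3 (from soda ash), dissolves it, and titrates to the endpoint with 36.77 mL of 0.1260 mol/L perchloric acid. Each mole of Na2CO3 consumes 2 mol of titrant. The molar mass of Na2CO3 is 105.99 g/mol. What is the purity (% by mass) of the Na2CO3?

33.7%

n(HClO4) = 0.1260 x 0.03677 = 0.004633 mol.
n(Na2CO3) = 0.004633 / 2 = 0.002317 mol.
mass of Na2CO3 = 0.002317 x 105.99 = 0.2455 g.
% purity = 0.2455 / 0.7286 x 100 = 33.7%.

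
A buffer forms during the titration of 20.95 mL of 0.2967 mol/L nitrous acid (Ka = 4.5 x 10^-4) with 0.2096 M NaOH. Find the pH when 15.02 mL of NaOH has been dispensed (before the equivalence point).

Initial n(HNO2) = 0.2967 x 0.02095 = 0.006216 mol.
n(NaOH) added = 0.2096 x 0.01502 = 0.003148 mol, converting that many moles of HNO2 to NO2-.
Remaining n(HNO2) = 0.003068 mol; n(NO2-) = 0.003148 mol.
By Henderson-Hasselbalch, pH = pKa + log([A^-]/[HA]) = 3.35 + log(0.003148/0.003068) = 3.35 + (+0.01) = 3.36.

3.36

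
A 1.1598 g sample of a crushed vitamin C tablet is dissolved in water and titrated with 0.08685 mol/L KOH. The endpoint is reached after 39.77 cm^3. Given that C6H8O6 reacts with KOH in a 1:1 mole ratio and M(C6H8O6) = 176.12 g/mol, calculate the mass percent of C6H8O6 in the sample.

52.5%

n(KOH) = 0.08685 x 0.03977 = 0.003454 mol.
n(C6H8O6) = 0.003454 / 1 = 0.003454 mol.
mass of C6H8O6 = 0.003454 x 176.12 = 0.6083 g.
% purity = 0.6083 / 1.1598 x 100 = 52.5%.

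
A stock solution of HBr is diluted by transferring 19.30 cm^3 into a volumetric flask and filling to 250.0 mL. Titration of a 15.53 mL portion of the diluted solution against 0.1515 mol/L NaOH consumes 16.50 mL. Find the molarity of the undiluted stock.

n(NaOH) = 0.1515 x 0.01650 = 0.002500 mol.
n(HBr) in the aliquot = 0.002500 mol.
[diluted HBr] = 0.002500 / 0.01553 = 0.1610 M.
Dilution factor = 250.0/19.30 = 12.95, so [stock] = 0.1610 x 12.95 = 2.09 M.

2.09 M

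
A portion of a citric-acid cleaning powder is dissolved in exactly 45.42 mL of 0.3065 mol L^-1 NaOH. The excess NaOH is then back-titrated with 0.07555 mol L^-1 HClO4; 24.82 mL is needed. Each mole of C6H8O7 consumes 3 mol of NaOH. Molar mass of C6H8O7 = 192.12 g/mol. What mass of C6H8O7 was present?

Total n(NaOH) added = 0.3065 x 0.04542 = 0.01392 mol.
n(HClO4) used = 0.07555 x 0.02482 = 0.001875 mol, which equals the excess n(NaOH).
So n(NaOH) consumed by the sample = 0.01392 - 0.001875 = 0.01205 mol.
n(C6H8O7) = 0.01205 / 3 = 0.004015 mol.
mass = 0.004015 mol x 192.12 g/mol = 0.771 g.

0.771 g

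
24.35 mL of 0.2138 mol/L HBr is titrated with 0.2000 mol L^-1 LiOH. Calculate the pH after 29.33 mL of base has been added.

n(acid) = 0.2138 x 0.02435 = 0.005206 mol; n(LiOH) added = 0.2000 x 0.02933 = 0.005866 mol.
Base is in excess by 0.005866 - 0.005206 = 0.0006600 mol in a total volume of 0.05368 L.
[OH^-] = 0.0006600/0.05368 = 0.01229 M, so pOH = 1.91 and pH = 14.00 - 1.91 = 12.09.

12.09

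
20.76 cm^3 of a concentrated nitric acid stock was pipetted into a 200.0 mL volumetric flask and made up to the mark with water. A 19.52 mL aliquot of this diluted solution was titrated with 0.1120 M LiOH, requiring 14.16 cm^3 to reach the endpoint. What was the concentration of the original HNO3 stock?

n(LiOH) = 0.1120 x 0.01416 = 0.001586 mol.
n(HNO3) in the aliquot = 0.001586 mol.
[diluted HNO3] = 0.001586 / 0.01952 = 0.08125 M.
Dilution factor = 200.0/20.76 = 9.634, so [stock] = 0.08125 x 9.634 = 0.783 M.

0.783 M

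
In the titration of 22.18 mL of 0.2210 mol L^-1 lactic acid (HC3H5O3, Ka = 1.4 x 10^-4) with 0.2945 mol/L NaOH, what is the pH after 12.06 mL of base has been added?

4.27

Initial n(HC3H5O3) = 0.2210 x 0.02218 = 0.004902 mol.
n(NaOH) added = 0.2945 x 0.01206 = 0.003552 mol, converting that many moles of HC3H5O3 to C3H5O3-.
Remaining n(HC3H5O3) = 0.001350 mol; n(C3H5O3-) = 0.003552 mol.
By Henderson-Hasselbalch, pH = pKa + log([A^-]/[HA]) = 3.85 + log(0.003552/0.001350) = 3.85 + (+0.42) = 4.27.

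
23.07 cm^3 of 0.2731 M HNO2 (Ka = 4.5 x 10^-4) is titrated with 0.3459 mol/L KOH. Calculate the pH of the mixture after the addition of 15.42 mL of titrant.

Initial n(HNO2) = 0.2731 x 0.02307 = 0.006300 mol.
n(KOH) added = 0.3459 x 0.01542 = 0.005334 mol, converting that many moles of HNO2 to NO2-.
Remaining n(HNO2) = 0.0009666 mol; n(NO2-) = 0.005334 mol.
By Henderson-Hasselbalch, pH = pKa + log([A^-]/[HA]) = 3.35 + log(0.005334/0.0009666) = 3.35 + (+0.74) = 4.09.

4.09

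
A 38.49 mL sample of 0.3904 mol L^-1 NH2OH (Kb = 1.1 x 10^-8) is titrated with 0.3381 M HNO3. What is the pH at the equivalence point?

3.39

n(NH2OH) = 0.3904 x 0.03849 = 0.01503 mol; V(HNO3) at equivalence = 0.01503/0.3381 = 0.04444 L.
At equivalence the base is fully converted to NH3OH+; total volume = 0.08293 L, so [NH3OH+] = 0.01503/0.08293 = 0.1812 M.
Ka(NH3OH+) = Kw/Kb = 1.0e-14 / 1.1 x 10^-8 = 9.09e-7.
[H^+] = sqrt(Ka x [NH3OH+]) = sqrt(9.09e-7 x 0.1812) = 0.000406 M.
pH = -log(0.000406) = 3.39.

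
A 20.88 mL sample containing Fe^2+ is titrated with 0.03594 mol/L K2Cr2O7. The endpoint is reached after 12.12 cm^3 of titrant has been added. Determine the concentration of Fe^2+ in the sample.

n(K2Cr2O7) = 0.03594 x 0.01212 = 0.0004356 mol.
From the balanced equation, 1 mol K2Cr2O7 reacts with 6 mol Fe^2+, so n(Fe^2+) = 0.0004356 x 6/1 = 0.002614 mol.
[Fe^2+] = 0.002614 / 0.02088 L = 0.125 M.

0.125 M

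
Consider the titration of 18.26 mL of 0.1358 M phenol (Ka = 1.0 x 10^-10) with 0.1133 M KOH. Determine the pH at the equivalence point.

n(C6H5OH) = 0.1358 x 0.01826 = 0.002480 mol; V(KOH) at equivalence = 0.002480/0.1133 = 0.02189 L.
At equivalence all the acid is converted to C6H5O-; total volume = 0.01826 + 0.02189 = 0.04015 L, so [C6H5O-] = 0.002480/0.04015 = 0.06177 M.
Kb = Kw/Ka = 1.0e-14 / 1.0 x 10^-10 = 0.000100.
[OH^-] = sqrt(Kb x [C6H5O-]) = sqrt(0.000100 x 0.06177) = 0.00249 M.
pOH = 2.60, so pH = 14.00 - 2.60 = 11.40.

11.40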